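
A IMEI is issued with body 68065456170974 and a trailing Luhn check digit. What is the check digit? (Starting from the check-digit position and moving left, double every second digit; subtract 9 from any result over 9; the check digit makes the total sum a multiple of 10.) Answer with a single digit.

Partial digits right→left: 4 7 9 0 7 1 6 5 4 5 6 0 8 6
Double every second digit counting from the check-digit position (so the 1st, 3rd, 5th, ... of the partial from the right).
  doubled (with −9 where >9): 8 9 5 3 8 3 7 → sum 43
  kept as-is: 7 0 1 5 5 0 6 → sum 24
Total = 43 + 24 = 67.
Check digit = (10 − (67 mod 10)) mod 10 = 3.

3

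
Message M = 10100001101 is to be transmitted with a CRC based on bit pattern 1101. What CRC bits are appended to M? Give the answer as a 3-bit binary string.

Append 3 zeros: 10100001101000. Divide by 1101 (XOR where the leading bit is 1):
  pos 0: 1010 XOR 1101 = 0111
  pos 1: 1110 XOR 1101 = 0011
  pos 3: 1100 XOR 1101 = 0001
  pos 6: 1110 XOR 1101 = 0011
  pos 8: 1110 XOR 1101 = 0011
  pos 10: 1100 XOR 1101 = 0001
Remainder (last 3 bits) = 001. This is the CRC / FCS.

001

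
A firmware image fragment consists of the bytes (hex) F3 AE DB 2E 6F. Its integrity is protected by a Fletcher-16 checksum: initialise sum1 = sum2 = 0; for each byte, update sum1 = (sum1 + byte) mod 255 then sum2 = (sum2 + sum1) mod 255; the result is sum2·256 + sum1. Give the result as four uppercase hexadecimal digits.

DD1C

Running sums (mod 255):
  after byte 0 (F3): sum1=243, sum2=243
  after byte 1 (AE): sum1=162, sum2=150
  after byte 2 (DB): sum1=126, sum2=21
  after byte 3 (2E): sum1=172, sum2=193
  after byte 4 (6F): sum1=28, sum2=221
Checksum = sum2·256 + sum1 = 221·256 + 28 = 56604 = 0xDD1C.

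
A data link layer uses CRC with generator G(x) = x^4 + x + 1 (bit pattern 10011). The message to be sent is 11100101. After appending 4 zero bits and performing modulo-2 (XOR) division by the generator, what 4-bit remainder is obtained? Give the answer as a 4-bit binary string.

1100

Append 4 zeros: 111001010000. Divide by 10011 (XOR where the leading bit is 1):
  pos 0: 11100 XOR 10011 = 01111
  pos 1: 11111 XOR 10011 = 01100
  pos 2: 11000 XOR 10011 = 01011
  pos 3: 10111 XOR 10011 = 00100
  pos 5: 10000 XOR 10011 = 00011
Remainder (last 4 bits) = 1100. This is the CRC / FCS.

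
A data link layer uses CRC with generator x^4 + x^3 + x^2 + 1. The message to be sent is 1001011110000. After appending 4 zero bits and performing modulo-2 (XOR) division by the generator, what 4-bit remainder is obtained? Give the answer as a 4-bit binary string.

1001

Append 4 zeros: 10010111100000000. Divide by 11101 (XOR where the leading bit is 1):
  pos 0: 10010 XOR 11101 = 01111
  pos 1: 11111 XOR 11101 = 00010
  pos 4: 10111 XOR 11101 = 01010
  pos 5: 10100 XOR 11101 = 01001
  pos 6: 10010 XOR 11101 = 01111
  pos 7: 11110 XOR 11101 = 00011
  pos 10: 11000 XOR 11101 = 00101
  pos 12: 10100 XOR 11101 = 01001
Remainder (last 4 bits) = 1001. This is the CRC / FCS.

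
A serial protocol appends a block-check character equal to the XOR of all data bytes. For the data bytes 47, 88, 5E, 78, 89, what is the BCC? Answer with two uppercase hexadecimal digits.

XOR the bytes together:
  start with 0x47
  0x47 ⊕ 0x88 = 0xCF
  0xCF ⊕ 0x5E = 0x91
  0x91 ⊕ 0x78 = 0xE9
  0xE9 ⊕ 0x89 = 0x60

60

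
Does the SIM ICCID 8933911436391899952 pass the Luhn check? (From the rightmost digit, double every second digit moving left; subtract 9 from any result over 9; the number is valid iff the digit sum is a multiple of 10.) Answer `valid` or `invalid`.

From the right, keep odd positions and double even positions (subtract 9 from any doubled value over 9):
  doubled (positions 2,4,...): 1 9 7 9 3 8 2 6 9 → sum 54
  kept (positions 1,3,...): 2 9 9 1 3 3 1 9 3 8 → sum 48
Total = 102.
102 mod 10 = 2, so the number is invalid.

invalid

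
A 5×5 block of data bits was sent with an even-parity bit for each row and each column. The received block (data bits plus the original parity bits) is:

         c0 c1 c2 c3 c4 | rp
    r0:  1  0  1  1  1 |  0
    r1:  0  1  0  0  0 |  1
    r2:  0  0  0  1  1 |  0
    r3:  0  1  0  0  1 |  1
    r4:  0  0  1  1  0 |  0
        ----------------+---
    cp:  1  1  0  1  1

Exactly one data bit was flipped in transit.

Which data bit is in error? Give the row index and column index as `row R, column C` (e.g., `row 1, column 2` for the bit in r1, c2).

Recompute each row's even parity and compare to rp:
  r0: data parity 0, sent rp 0 → ok
  r1: data parity 1, sent rp 1 → ok
  r2: data parity 0, sent rp 0 → ok
  r3: data parity 0, sent rp 1 → mismatch
  r4: data parity 0, sent rp 0 → ok
Recompute each column's even parity and compare to cp:
  c0: data parity 1, sent cp 1 → ok
  c1: data parity 0, sent cp 1 → mismatch
  c2: data parity 0, sent cp 0 → ok
  c3: data parity 1, sent cp 1 → ok
  c4: data parity 1, sent cp 1 → ok
Exactly one row (r3) and one column (c1) fail → the flipped bit is at their intersection.

row 3, column 1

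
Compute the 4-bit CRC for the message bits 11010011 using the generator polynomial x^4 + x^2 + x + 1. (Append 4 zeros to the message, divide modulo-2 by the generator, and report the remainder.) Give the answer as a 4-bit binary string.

0100

Append 4 zeros: 110100110000. Divide by 10111 (XOR where the leading bit is 1):
  pos 0: 11010 XOR 10111 = 01101
  pos 1: 11010 XOR 10111 = 01101
  pos 2: 11011 XOR 10111 = 01100
  pos 3: 11001 XOR 10111 = 01110
  pos 4: 11100 XOR 10111 = 01011
  pos 5: 10110 XOR 10111 = 00001
Remainder (last 4 bits) = 0100. This is the CRC / FCS.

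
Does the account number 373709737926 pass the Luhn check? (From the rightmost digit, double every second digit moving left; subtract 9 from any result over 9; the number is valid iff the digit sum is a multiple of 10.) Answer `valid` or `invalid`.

invalid

From the right, keep odd positions and double even positions (subtract 9 from any doubled value over 9):
  doubled (positions 2,4,...): 4 5 5 0 6 6 → sum 26
  kept (positions 1,3,...): 6 9 3 9 7 7 → sum 41
Total = 67.
67 mod 10 = 7, so the number is invalid.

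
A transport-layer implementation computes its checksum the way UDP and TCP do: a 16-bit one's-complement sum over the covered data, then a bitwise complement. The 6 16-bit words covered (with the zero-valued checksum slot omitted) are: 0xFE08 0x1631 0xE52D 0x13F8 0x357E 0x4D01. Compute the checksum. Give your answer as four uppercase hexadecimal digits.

One's-complement addition (fold any carry out of bit 15 back into bit 0):
  0xFE08 + 0x1631 = 0x11439 → wrap carry → 0x143A
  0x143A + 0xE52D = 0x0F967
  0xF967 + 0x13F8 = 0x10D5F → wrap carry → 0x0D60
  0x0D60 + 0x357E = 0x042DE
  0x42DE + 0x4D01 = 0x08FDF
One's-complement sum = 0x8FDF.
Checksum = ~0x8FDF & 0xFFFF = 0x7020.

7020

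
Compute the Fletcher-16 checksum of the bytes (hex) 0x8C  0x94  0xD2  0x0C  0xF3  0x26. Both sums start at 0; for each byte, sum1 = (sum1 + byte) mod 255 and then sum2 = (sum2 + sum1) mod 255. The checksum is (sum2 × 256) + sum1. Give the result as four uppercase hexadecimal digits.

AF1A

Running sums (mod 255):
  after byte 0 (0x8C): sum1=140, sum2=140
  after byte 1 (0x94): sum1=33, sum2=173
  after byte 2 (0xD2): sum1=243, sum2=161
  after byte 3 (0x0C): sum1=0, sum2=161
  after byte 4 (0xF3): sum1=243, sum2=149
  after byte 5 (0x26): sum1=26, sum2=175
Checksum = sum2·256 + sum1 = 175·256 + 26 = 44826 = 0xAF1A.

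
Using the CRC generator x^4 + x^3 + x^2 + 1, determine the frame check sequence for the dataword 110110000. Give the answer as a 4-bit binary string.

Append 4 zeros: 1101100000000. Divide by 11101 (XOR where the leading bit is 1):
  pos 0: 11011 XOR 11101 = 00110
  pos 2: 11000 XOR 11101 = 00101
  pos 4: 10100 XOR 11101 = 01001
  pos 5: 10010 XOR 11101 = 01111
  pos 6: 11110 XOR 11101 = 00011
Remainder (last 4 bits) = 1100. This is the CRC / FCS.

1100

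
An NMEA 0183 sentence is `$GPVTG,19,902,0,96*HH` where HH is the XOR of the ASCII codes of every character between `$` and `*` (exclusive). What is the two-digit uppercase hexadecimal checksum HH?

XOR the ASCII codes of the payload characters:
  'G' = 0x47 → acc = 0x47
  'P' = 0x50 → acc = 0x17
  'V' = 0x56 → acc = 0x41
  'T' = 0x54 → acc = 0x15
  'G' = 0x47 → acc = 0x52
  ',' = 0x2C → acc = 0x7E
  '1' = 0x31 → acc = 0x4F
  '9' = 0x39 → acc = 0x76
  ',' = 0x2C → acc = 0x5A
  '9' = 0x39 → acc = 0x63
  '0' = 0x30 → acc = 0x53
  '2' = 0x32 → acc = 0x61
  ',' = 0x2C → acc = 0x4D
  '0' = 0x30 → acc = 0x7D
  ',' = 0x2C → acc = 0x51
  '9' = 0x39 → acc = 0x68
  '6' = 0x36 → acc = 0x5E
Checksum = 0x5E.

5E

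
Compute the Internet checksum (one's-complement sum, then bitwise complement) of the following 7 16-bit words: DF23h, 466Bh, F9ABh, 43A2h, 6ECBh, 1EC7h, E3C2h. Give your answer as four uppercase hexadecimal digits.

One's-complement addition (fold any carry out of bit 15 back into bit 0):
  0xDF23 + 0x466B = 0x1258E → wrap carry → 0x258F
  0x258F + 0xF9AB = 0x11F3A → wrap carry → 0x1F3B
  0x1F3B + 0x43A2 = 0x062DD
  0x62DD + 0x6ECB = 0x0D1A8
  0xD1A8 + 0x1EC7 = 0x0F06F
  0xF06F + 0xE3C2 = 0x1D431 → wrap carry → 0xD432
One's-complement sum = 0xD432.
Checksum = ~0xD432 & 0xFFFF = 0x2BCD.

2BCD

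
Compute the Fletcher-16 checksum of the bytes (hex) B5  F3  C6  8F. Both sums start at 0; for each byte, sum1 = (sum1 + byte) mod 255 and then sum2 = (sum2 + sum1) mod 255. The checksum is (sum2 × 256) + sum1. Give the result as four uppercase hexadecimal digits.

Running sums (mod 255):
  after byte 0 (B5): sum1=181, sum2=181
  after byte 1 (F3): sum1=169, sum2=95
  after byte 2 (C6): sum1=112, sum2=207
  after byte 3 (8F): sum1=0, sum2=207
Checksum = sum2·256 + sum1 = 207·256 + 0 = 52992 = 0xCF00.

CF00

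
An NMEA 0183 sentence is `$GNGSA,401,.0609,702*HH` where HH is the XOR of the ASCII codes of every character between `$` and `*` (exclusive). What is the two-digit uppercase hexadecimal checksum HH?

XOR the ASCII codes of the payload characters:
  'G' = 0x47 → acc = 0x47
  'N' = 0x4E → acc = 0x09
  'G' = 0x47 → acc = 0x4E
  'S' = 0x53 → acc = 0x1D
  'A' = 0x41 → acc = 0x5C
  ',' = 0x2C → acc = 0x70
  '4' = 0x34 → acc = 0x44
  '0' = 0x30 → acc = 0x74
  '1' = 0x31 → acc = 0x45
  ',' = 0x2C → acc = 0x69
  '.' = 0x2E → acc = 0x47
  '0' = 0x30 → acc = 0x77
  '6' = 0x36 → acc = 0x41
  '0' = 0x30 → acc = 0x71
  '9' = 0x39 → acc = 0x48
  ',' = 0x2C → acc = 0x64
  '7' = 0x37 → acc = 0x53
  '0' = 0x30 → acc = 0x63
  '2' = 0x32 → acc = 0x51
Checksum = 0x51.

51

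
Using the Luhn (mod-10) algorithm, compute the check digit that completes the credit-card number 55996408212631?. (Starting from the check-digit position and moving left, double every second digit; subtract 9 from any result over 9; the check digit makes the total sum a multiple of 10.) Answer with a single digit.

Partial digits right→left: 1 3 6 2 1 2 8 0 4 6 9 9 5 5
Double every second digit counting from the check-digit position (so the 1st, 3rd, 5th, ... of the partial from the right).
  doubled (with −9 where >9): 2 3 2 7 8 9 1 → sum 32
  kept as-is: 3 2 2 0 6 9 5 → sum 27
Total = 32 + 27 = 59.
Check digit = (10 − (59 mod 10)) mod 10 = 1.

1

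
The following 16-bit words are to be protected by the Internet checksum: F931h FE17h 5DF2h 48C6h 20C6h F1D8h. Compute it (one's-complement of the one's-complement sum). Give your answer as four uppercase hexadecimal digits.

4F5E

One's-complement addition (fold any carry out of bit 15 back into bit 0):
  0xF931 + 0xFE17 = 0x1F748 → wrap carry → 0xF749
  0xF749 + 0x5DF2 = 0x1553B → wrap carry → 0x553C
  0x553C + 0x48C6 = 0x09E02
  0x9E02 + 0x20C6 = 0x0BEC8
  0xBEC8 + 0xF1D8 = 0x1B0A0 → wrap carry → 0xB0A1
One's-complement sum = 0xB0A1.
Checksum = ~0xB0A1 & 0xFFFF = 0x4F5E.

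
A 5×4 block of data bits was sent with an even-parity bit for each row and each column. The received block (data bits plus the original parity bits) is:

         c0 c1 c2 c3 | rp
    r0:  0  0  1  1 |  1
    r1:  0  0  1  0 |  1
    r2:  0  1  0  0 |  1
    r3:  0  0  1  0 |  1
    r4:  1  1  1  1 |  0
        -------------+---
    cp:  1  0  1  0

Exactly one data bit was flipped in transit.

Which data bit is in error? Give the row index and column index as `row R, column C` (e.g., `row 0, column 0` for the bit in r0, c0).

Recompute each row's even parity and compare to rp:
  r0: data parity 0, sent rp 1 → mismatch
  r1: data parity 1, sent rp 1 → ok
  r2: data parity 1, sent rp 1 → ok
  r3: data parity 1, sent rp 1 → ok
  r4: data parity 0, sent rp 0 → ok
Recompute each column's even parity and compare to cp:
  c0: data parity 1, sent cp 1 → ok
  c1: data parity 0, sent cp 0 → ok
  c2: data parity 0, sent cp 1 → mismatch
  c3: data parity 0, sent cp 0 → ok
Exactly one row (r0) and one column (c2) fail → the flipped bit is at their intersection.

row 0, column 2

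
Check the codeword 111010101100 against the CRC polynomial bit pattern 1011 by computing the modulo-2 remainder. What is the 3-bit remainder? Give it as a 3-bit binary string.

000

Modulo-2 division of 111010101100 by 1011:
  pos 0: 1110 XOR 1011 = 0101
  pos 1: 1011 XOR 1011 = 0000
  pos 6: 1011 XOR 1011 = 0000
Remainder = 000 (zero — the frame passes the CRC check).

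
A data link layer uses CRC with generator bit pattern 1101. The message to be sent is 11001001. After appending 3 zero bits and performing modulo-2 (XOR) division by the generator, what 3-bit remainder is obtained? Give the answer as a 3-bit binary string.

Append 3 zeros: 11001001000. Divide by 1101 (XOR where the leading bit is 1):
  pos 0: 1100 XOR 1101 = 0001
  pos 3: 1100 XOR 1101 = 0001
  pos 6: 1100 XOR 1101 = 0001
Remainder (last 3 bits) = 010. This is the CRC / FCS.

010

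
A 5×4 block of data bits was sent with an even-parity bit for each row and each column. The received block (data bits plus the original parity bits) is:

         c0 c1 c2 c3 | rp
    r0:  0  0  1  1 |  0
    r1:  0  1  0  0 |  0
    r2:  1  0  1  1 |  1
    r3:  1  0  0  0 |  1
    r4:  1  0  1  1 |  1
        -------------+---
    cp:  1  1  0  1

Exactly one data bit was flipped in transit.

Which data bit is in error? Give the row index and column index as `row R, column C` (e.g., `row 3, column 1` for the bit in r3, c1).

Recompute each row's even parity and compare to rp:
  r0: data parity 0, sent rp 0 → ok
  r1: data parity 1, sent rp 0 → mismatch
  r2: data parity 1, sent rp 1 → ok
  r3: data parity 1, sent rp 1 → ok
  r4: data parity 1, sent rp 1 → ok
Recompute each column's even parity and compare to cp:
  c0: data parity 1, sent cp 1 → ok
  c1: data parity 1, sent cp 1 → ok
  c2: data parity 1, sent cp 0 → mismatch
  c3: data parity 1, sent cp 1 → ok
Exactly one row (r1) and one column (c2) fail → the flipped bit is at their intersection.

row 1, column 2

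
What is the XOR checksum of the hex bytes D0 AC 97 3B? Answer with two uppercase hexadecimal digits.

XOR the bytes together:
  start with 0xD0
  0xD0 ⊕ 0xAC = 0x7C
  0x7C ⊕ 0x97 = 0xEB
  0xEB ⊕ 0x3B = 0xD0

D0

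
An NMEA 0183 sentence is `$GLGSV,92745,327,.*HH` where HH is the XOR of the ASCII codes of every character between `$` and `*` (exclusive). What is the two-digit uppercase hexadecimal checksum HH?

40

XOR the ASCII codes of the payload characters:
  'G' = 0x47 → acc = 0x47
  'L' = 0x4C → acc = 0x0B
  'G' = 0x47 → acc = 0x4C
  'S' = 0x53 → acc = 0x1F
  'V' = 0x56 → acc = 0x49
  ',' = 0x2C → acc = 0x65
  '9' = 0x39 → acc = 0x5C
  '2' = 0x32 → acc = 0x6E
  '7' = 0x37 → acc = 0x59
  '4' = 0x34 → acc = 0x6D
  '5' = 0x35 → acc = 0x58
  ',' = 0x2C → acc = 0x74
  '3' = 0x33 → acc = 0x47
  '2' = 0x32 → acc = 0x75
  '7' = 0x37 → acc = 0x42
  ',' = 0x2C → acc = 0x6E
  '.' = 0x2E → acc = 0x40
Checksum = 0x40.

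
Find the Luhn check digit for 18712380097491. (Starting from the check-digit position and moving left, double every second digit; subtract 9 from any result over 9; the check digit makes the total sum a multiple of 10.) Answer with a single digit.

2

Partial digits right→left: 1 9 4 7 9 0 0 8 3 2 1 7 8 1
Double every second digit counting from the check-digit position (so the 1st, 3rd, 5th, ... of the partial from the right).
  doubled (with −9 where >9): 2 8 9 0 6 2 7 → sum 34
  kept as-is: 9 7 0 8 2 7 1 → sum 34
Total = 34 + 34 = 68.
Check digit = (10 − (68 mod 10)) mod 10 = 2.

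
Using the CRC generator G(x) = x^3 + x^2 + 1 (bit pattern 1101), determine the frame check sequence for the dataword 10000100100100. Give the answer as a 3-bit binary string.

Append 3 zeros: 10000100100100000. Divide by 1101 (XOR where the leading bit is 1):
  pos 0: 1000 XOR 1101 = 0101
  pos 1: 1010 XOR 1101 = 0111
  pos 2: 1111 XOR 1101 = 0010
  pos 4: 1000 XOR 1101 = 0101
  pos 5: 1011 XOR 1101 = 0110
  pos 6: 1100 XOR 1101 = 0001
  pos 9: 1010 XOR 1101 = 0111
  pos 10: 1110 XOR 1101 = 0011
  pos 12: 1100 XOR 1101 = 0001
Remainder (last 3 bits) = 010. This is the CRC / FCS.

010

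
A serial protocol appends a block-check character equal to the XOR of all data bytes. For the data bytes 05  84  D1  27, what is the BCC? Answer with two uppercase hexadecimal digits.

XOR the bytes together:
  start with 0x05
  0x05 ⊕ 0x84 = 0x81
  0x81 ⊕ 0xD1 = 0x50
  0x50 ⊕ 0x27 = 0x77

77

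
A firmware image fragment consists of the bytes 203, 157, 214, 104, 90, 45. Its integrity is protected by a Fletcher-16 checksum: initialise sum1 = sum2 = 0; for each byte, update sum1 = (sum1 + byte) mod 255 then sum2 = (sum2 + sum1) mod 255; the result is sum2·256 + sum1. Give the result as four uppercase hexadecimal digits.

5130

Running sums (mod 255):
  after byte 0 (203): sum1=203, sum2=203
  after byte 1 (157): sum1=105, sum2=53
  after byte 2 (214): sum1=64, sum2=117
  after byte 3 (104): sum1=168, sum2=30
  after byte 4 (90): sum1=3, sum2=33
  after byte 5 (45): sum1=48, sum2=81
Checksum = sum2·256 + sum1 = 81·256 + 48 = 20784 = 0x5130.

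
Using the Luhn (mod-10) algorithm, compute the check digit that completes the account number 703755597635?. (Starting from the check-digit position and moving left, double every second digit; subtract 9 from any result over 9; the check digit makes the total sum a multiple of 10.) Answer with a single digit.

Partial digits right→left: 5 3 6 7 9 5 5 5 7 3 0 7
Double every second digit counting from the check-digit position (so the 1st, 3rd, 5th, ... of the partial from the right).
  doubled (with −9 where >9): 1 3 9 1 5 0 → sum 19
  kept as-is: 3 7 5 5 3 7 → sum 30
Total = 19 + 30 = 49.
Check digit = (10 − (49 mod 10)) mod 10 = 1.

1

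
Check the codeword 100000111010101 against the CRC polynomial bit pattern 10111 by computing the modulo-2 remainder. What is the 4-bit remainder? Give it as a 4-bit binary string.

Modulo-2 division of 100000111010101 by 10111:
  pos 0: 10000 XOR 10111 = 00111
  pos 2: 11101 XOR 10111 = 01010
  pos 3: 10101 XOR 10111 = 00010
  pos 6: 10101 XOR 10111 = 00010
  pos 9: 10010 XOR 10111 = 00101
Remainder = 1011 (nonzero — an error is detected).

1011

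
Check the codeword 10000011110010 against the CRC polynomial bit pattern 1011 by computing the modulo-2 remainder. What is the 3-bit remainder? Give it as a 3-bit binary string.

Modulo-2 division of 10000011110010 by 1011:
  pos 0: 1000 XOR 1011 = 0011
  pos 2: 1100 XOR 1011 = 0111
  pos 3: 1111 XOR 1011 = 0100
  pos 4: 1001 XOR 1011 = 0010
  pos 6: 1011 XOR 1011 = 0000
Remainder = 010 (nonzero — an error is detected).

010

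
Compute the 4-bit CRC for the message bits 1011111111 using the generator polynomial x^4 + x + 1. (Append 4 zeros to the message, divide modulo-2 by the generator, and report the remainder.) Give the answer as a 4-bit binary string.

Append 4 zeros: 10111111110000. Divide by 10011 (XOR where the leading bit is 1):
  pos 0: 10111 XOR 10011 = 00100
  pos 2: 10011 XOR 10011 = 00000
  pos 7: 11100 XOR 10011 = 01111
  pos 8: 11110 XOR 10011 = 01101
  pos 9: 11010 XOR 10011 = 01001
Remainder (last 4 bits) = 1001. This is the CRC / FCS.

1001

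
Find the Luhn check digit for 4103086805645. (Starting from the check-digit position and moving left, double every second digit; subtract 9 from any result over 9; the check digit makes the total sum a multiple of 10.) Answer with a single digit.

6

Partial digits right→left: 5 4 6 5 0 8 6 8 0 3 0 1 4
Double every second digit counting from the check-digit position (so the 1st, 3rd, 5th, ... of the partial from the right).
  doubled (with −9 where >9): 1 3 0 3 0 0 8 → sum 15
  kept as-is: 4 5 8 8 3 1 → sum 29
Total = 15 + 29 = 44.
Check digit = (10 − (44 mod 10)) mod 10 = 6.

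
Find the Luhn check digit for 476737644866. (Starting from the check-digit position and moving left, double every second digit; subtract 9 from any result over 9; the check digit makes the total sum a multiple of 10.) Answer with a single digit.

Partial digits right→left: 6 6 8 4 4 6 7 3 7 6 7 4
Double every second digit counting from the check-digit position (so the 1st, 3rd, 5th, ... of the partial from the right).
  doubled (with −9 where >9): 3 7 8 5 5 5 → sum 33
  kept as-is: 6 4 6 3 6 4 → sum 29
Total = 33 + 29 = 62.
Check digit = (10 − (62 mod 10)) mod 10 = 8.

8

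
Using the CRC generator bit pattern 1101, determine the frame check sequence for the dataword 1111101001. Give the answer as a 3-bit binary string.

100

Append 3 zeros: 1111101001000. Divide by 1101 (XOR where the leading bit is 1):
  pos 0: 1111 XOR 1101 = 0010
  pos 2: 1010 XOR 1101 = 0111
  pos 3: 1111 XOR 1101 = 0010
  pos 5: 1000 XOR 1101 = 0101
  pos 6: 1011 XOR 1101 = 0110
  pos 7: 1100 XOR 1101 = 0001
Remainder (last 3 bits) = 100. This is the CRC / FCS.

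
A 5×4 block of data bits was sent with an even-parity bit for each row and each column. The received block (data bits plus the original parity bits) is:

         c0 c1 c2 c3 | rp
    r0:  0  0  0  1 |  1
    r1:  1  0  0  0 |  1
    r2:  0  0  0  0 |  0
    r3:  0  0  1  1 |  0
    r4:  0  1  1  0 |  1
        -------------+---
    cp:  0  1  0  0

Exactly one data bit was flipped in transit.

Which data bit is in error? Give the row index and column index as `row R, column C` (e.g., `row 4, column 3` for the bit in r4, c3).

row 4, column 0

Recompute each row's even parity and compare to rp:
  r0: data parity 1, sent rp 1 → ok
  r1: data parity 1, sent rp 1 → ok
  r2: data parity 0, sent rp 0 → ok
  r3: data parity 0, sent rp 0 → ok
  r4: data parity 0, sent rp 1 → mismatch
Recompute each column's even parity and compare to cp:
  c0: data parity 1, sent cp 0 → mismatch
  c1: data parity 1, sent cp 1 → ok
  c2: data parity 0, sent cp 0 → ok
  c3: data parity 0, sent cp 0 → ok
Exactly one row (r4) and one column (c0) fail → the flipped bit is at their intersection.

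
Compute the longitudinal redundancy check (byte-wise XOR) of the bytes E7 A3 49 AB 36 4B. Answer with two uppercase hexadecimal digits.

XOR the bytes together:
  start with 0xE7
  0xE7 ⊕ 0xA3 = 0x44
  0x44 ⊕ 0x49 = 0x0D
  0x0D ⊕ 0xAB = 0xA6
  0xA6 ⊕ 0x36 = 0x90
  0x90 ⊕ 0x4B = 0xDB

DB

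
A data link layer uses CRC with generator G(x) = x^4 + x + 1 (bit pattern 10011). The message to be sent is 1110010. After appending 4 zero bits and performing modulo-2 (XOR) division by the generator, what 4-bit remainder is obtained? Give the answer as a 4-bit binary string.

1110

Append 4 zeros: 11100100000. Divide by 10011 (XOR where the leading bit is 1):
  pos 0: 11100 XOR 10011 = 01111
  pos 1: 11111 XOR 10011 = 01100
  pos 2: 11000 XOR 10011 = 01011
  pos 3: 10110 XOR 10011 = 00101
  pos 5: 10100 XOR 10011 = 00111
Remainder (last 4 bits) = 1110. This is the CRC / FCS.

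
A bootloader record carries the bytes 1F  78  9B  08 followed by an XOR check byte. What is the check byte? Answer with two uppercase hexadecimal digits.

F4

XOR the bytes together:
  start with 0x1F
  0x1F ⊕ 0x78 = 0x67
  0x67 ⊕ 0x9B = 0xFC
  0xFC ⊕ 0x08 = 0xF4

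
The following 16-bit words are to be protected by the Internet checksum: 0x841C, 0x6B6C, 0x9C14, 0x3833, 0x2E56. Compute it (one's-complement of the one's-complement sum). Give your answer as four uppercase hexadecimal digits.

0DD9

One's-complement addition (fold any carry out of bit 15 back into bit 0):
  0x841C + 0x6B6C = 0x0EF88
  0xEF88 + 0x9C14 = 0x18B9C → wrap carry → 0x8B9D
  0x8B9D + 0x3833 = 0x0C3D0
  0xC3D0 + 0x2E56 = 0x0F226
One's-complement sum = 0xF226.
Checksum = ~0xF226 & 0xFFFF = 0x0DD9.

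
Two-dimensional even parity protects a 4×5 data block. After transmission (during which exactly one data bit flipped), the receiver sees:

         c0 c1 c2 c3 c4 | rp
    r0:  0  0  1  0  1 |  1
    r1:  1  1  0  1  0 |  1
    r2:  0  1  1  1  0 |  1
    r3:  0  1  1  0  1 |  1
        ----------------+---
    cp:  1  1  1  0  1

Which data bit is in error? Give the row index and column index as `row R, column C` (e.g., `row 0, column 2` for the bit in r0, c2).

Recompute each row's even parity and compare to rp:
  r0: data parity 0, sent rp 1 → mismatch
  r1: data parity 1, sent rp 1 → ok
  r2: data parity 1, sent rp 1 → ok
  r3: data parity 1, sent rp 1 → ok
Recompute each column's even parity and compare to cp:
  c0: data parity 1, sent cp 1 → ok
  c1: data parity 1, sent cp 1 → ok
  c2: data parity 1, sent cp 1 → ok
  c3: data parity 0, sent cp 0 → ok
  c4: data parity 0, sent cp 1 → mismatch
Exactly one row (r0) and one column (c4) fail → the flipped bit is at their intersection.

row 0, column 4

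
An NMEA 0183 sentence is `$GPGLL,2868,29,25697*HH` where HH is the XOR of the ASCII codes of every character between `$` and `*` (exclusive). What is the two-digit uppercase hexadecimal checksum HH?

4C

XOR the ASCII codes of the payload characters:
  'G' = 0x47 → acc = 0x47
  'P' = 0x50 → acc = 0x17
  'G' = 0x47 → acc = 0x50
  'L' = 0x4C → acc = 0x1C
  'L' = 0x4C → acc = 0x50
  ',' = 0x2C → acc = 0x7C
  '2' = 0x32 → acc = 0x4E
  '8' = 0x38 → acc = 0x76
  '6' = 0x36 → acc = 0x40
  '8' = 0x38 → acc = 0x78
  ',' = 0x2C → acc = 0x54
  '2' = 0x32 → acc = 0x66
  '9' = 0x39 → acc = 0x5F
  ',' = 0x2C → acc = 0x73
  '2' = 0x32 → acc = 0x41
  '5' = 0x35 → acc = 0x74
  '6' = 0x36 → acc = 0x42
  '9' = 0x39 → acc = 0x7B
  '7' = 0x37 → acc = 0x4C
Checksum = 0x4C.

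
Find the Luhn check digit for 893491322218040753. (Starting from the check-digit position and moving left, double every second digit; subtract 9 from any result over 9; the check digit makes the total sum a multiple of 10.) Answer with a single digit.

Partial digits right→left: 3 5 7 0 4 0 8 1 2 2 2 3 1 9 4 3 9 8
Double every second digit counting from the check-digit position (so the 1st, 3rd, 5th, ... of the partial from the right).
  doubled (with −9 where >9): 6 5 8 7 4 4 2 8 9 → sum 53
  kept as-is: 5 0 0 1 2 3 9 3 8 → sum 31
Total = 53 + 31 = 84.
Check digit = (10 − (84 mod 10)) mod 10 = 6.

6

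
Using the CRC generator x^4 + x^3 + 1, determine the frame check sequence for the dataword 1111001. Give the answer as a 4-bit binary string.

1111

Append 4 zeros: 11110010000. Divide by 11001 (XOR where the leading bit is 1):
  pos 0: 11110 XOR 11001 = 00111
  pos 2: 11101 XOR 11001 = 00100
  pos 4: 10000 XOR 11001 = 01001
  pos 5: 10010 XOR 11001 = 01011
  pos 6: 10110 XOR 11001 = 01111
Remainder (last 4 bits) = 1111. This is the CRC / FCS.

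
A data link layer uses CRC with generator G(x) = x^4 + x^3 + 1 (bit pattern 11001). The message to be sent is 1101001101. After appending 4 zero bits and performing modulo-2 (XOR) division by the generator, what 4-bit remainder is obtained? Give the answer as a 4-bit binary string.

1110

Append 4 zeros: 11010011010000. Divide by 11001 (XOR where the leading bit is 1):
  pos 0: 11010 XOR 11001 = 00011
  pos 3: 11011 XOR 11001 = 00010
  pos 6: 10010 XOR 11001 = 01011
  pos 7: 10110 XOR 11001 = 01111
  pos 8: 11110 XOR 11001 = 00111
Remainder (last 4 bits) = 1110. This is the CRC / FCS.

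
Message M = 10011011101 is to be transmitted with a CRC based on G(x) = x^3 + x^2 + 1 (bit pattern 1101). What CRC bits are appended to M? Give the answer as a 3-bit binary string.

110

Append 3 zeros: 10011011101000. Divide by 1101 (XOR where the leading bit is 1):
  pos 0: 1001 XOR 1101 = 0100
  pos 1: 1001 XOR 1101 = 0100
  pos 2: 1000 XOR 1101 = 0101
  pos 3: 1011 XOR 1101 = 0110
  pos 4: 1101 XOR 1101 = 0000
  pos 8: 1010 XOR 1101 = 0111
  pos 9: 1110 XOR 1101 = 0011
Remainder (last 3 bits) = 110. This is the CRC / FCS.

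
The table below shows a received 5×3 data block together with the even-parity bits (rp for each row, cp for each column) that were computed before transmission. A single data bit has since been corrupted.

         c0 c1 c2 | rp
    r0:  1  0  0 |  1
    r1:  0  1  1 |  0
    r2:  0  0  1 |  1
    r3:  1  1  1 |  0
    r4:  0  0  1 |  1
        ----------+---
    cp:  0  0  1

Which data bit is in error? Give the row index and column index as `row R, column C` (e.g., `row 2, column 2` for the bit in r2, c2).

Recompute each row's even parity and compare to rp:
  r0: data parity 1, sent rp 1 → ok
  r1: data parity 0, sent rp 0 → ok
  r2: data parity 1, sent rp 1 → ok
  r3: data parity 1, sent rp 0 → mismatch
  r4: data parity 1, sent rp 1 → ok
Recompute each column's even parity and compare to cp:
  c0: data parity 0, sent cp 0 → ok
  c1: data parity 0, sent cp 0 → ok
  c2: data parity 0, sent cp 1 → mismatch
Exactly one row (r3) and one column (c2) fail → the flipped bit is at their intersection.

row 3, column 2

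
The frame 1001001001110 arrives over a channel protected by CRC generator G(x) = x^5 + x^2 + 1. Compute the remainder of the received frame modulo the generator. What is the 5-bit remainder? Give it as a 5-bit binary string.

10000

Modulo-2 division of 1001001001110 by 100101:
  pos 0: 100100 XOR 100101 = 000001
  pos 5: 110011 XOR 100101 = 010110
  pos 6: 101101 XOR 100101 = 001000
Remainder = 10000 (nonzero — an error is detected).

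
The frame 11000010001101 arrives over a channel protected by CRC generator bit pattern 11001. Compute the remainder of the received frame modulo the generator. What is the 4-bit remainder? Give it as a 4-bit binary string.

Modulo-2 division of 11000010001101 by 11001:
  pos 0: 11000 XOR 11001 = 00001
  pos 4: 10100 XOR 11001 = 01101
  pos 5: 11010 XOR 11001 = 00011
  pos 8: 11110 XOR 11001 = 00111
Remainder = 1111 (nonzero — an error is detected).

1111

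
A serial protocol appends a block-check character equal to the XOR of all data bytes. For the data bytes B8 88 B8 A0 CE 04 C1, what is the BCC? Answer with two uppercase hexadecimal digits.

XOR the bytes together:
  start with 0xB8
  0xB8 ⊕ 0x88 = 0x30
  0x30 ⊕ 0xB8 = 0x88
  0x88 ⊕ 0xA0 = 0x28
  0x28 ⊕ 0xCE = 0xE6
  0xE6 ⊕ 0x04 = 0xE2
  0xE2 ⊕ 0xC1 = 0x23

23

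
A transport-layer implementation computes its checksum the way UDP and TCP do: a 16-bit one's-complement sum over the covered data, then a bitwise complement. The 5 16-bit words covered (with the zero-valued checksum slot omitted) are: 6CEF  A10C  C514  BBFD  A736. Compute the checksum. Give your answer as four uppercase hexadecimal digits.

C9BA

One's-complement addition (fold any carry out of bit 15 back into bit 0):
  0x6CEF + 0xA10C = 0x10DFB → wrap carry → 0x0DFC
  0x0DFC + 0xC514 = 0x0D310
  0xD310 + 0xBBFD = 0x18F0D → wrap carry → 0x8F0E
  0x8F0E + 0xA736 = 0x13644 → wrap carry → 0x3645
One's-complement sum = 0x3645.
Checksum = ~0x3645 & 0xFFFF = 0xC9BA.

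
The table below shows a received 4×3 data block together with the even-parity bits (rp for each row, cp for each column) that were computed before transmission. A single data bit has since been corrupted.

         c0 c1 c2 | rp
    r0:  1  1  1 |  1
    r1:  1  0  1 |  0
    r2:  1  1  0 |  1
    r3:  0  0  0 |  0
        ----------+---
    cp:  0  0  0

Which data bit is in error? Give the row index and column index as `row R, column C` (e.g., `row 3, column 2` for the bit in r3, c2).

row 2, column 0

Recompute each row's even parity and compare to rp:
  r0: data parity 1, sent rp 1 → ok
  r1: data parity 0, sent rp 0 → ok
  r2: data parity 0, sent rp 1 → mismatch
  r3: data parity 0, sent rp 0 → ok
Recompute each column's even parity and compare to cp:
  c0: data parity 1, sent cp 0 → mismatch
  c1: data parity 0, sent cp 0 → ok
  c2: data parity 0, sent cp 0 → ok
Exactly one row (r2) and one column (c0) fail → the flipped bit is at their intersection.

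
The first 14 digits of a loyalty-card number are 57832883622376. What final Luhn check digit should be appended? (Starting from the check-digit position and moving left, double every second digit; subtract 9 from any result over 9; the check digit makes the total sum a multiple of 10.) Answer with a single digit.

Partial digits right→left: 6 7 3 2 2 6 3 8 8 2 3 8 7 5
Double every second digit counting from the check-digit position (so the 1st, 3rd, 5th, ... of the partial from the right).
  doubled (with −9 where >9): 3 6 4 6 7 6 5 → sum 37
  kept as-is: 7 2 6 8 2 8 5 → sum 38
Total = 37 + 38 = 75.
Check digit = (10 − (75 mod 10)) mod 10 = 5.

5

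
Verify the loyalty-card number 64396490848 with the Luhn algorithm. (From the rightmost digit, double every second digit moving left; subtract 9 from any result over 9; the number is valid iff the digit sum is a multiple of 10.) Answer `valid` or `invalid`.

From the right, keep odd positions and double even positions (subtract 9 from any doubled value over 9):
  doubled (positions 2,4,...): 8 0 8 9 8 → sum 33
  kept (positions 1,3,...): 8 8 9 6 3 6 → sum 40
Total = 73.
73 mod 10 = 3, so the number is invalid.

invalid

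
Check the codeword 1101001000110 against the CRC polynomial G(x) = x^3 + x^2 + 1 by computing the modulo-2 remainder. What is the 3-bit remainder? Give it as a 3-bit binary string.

000

Modulo-2 division of 1101001000110 by 1101:
  pos 0: 1101 XOR 1101 = 0000
  pos 6: 1000 XOR 1101 = 0101
  pos 7: 1011 XOR 1101 = 0110
  pos 8: 1101 XOR 1101 = 0000
Remainder = 000 (zero — the frame passes the CRC check).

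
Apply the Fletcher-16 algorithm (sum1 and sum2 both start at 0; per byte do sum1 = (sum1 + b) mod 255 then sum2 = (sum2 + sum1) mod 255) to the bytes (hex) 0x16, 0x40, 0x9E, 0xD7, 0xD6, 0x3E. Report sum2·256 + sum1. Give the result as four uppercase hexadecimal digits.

B3E1

Running sums (mod 255):
  after byte 0 (0x16): sum1=22, sum2=22
  after byte 1 (0x40): sum1=86, sum2=108
  after byte 2 (0x9E): sum1=244, sum2=97
  after byte 3 (0xD7): sum1=204, sum2=46
  after byte 4 (0xD6): sum1=163, sum2=209
  after byte 5 (0x3E): sum1=225, sum2=179
Checksum = sum2·256 + sum1 = 179·256 + 225 = 46049 = 0xB3E1.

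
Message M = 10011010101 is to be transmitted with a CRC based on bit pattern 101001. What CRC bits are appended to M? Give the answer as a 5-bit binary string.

Append 5 zeros: 1001101010100000. Divide by 101001 (XOR where the leading bit is 1):
  pos 0: 100110 XOR 101001 = 001111
  pos 2: 111110 XOR 101001 = 010111
  pos 3: 101111 XOR 101001 = 000110
  pos 6: 110010 XOR 101001 = 011011
  pos 7: 110110 XOR 101001 = 011111
  pos 8: 111110 XOR 101001 = 010111
  pos 9: 101110 XOR 101001 = 000111
Remainder (last 5 bits) = 01110. This is the CRC / FCS.

01110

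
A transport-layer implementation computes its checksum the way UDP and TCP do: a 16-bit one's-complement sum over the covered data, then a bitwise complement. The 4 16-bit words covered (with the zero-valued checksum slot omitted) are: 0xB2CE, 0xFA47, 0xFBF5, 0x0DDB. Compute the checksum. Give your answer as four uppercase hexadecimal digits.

4918

One's-complement addition (fold any carry out of bit 15 back into bit 0):
  0xB2CE + 0xFA47 = 0x1AD15 → wrap carry → 0xAD16
  0xAD16 + 0xFBF5 = 0x1A90B → wrap carry → 0xA90C
  0xA90C + 0x0DDB = 0x0B6E7
One's-complement sum = 0xB6E7.
Checksum = ~0xB6E7 & 0xFFFF = 0x4918.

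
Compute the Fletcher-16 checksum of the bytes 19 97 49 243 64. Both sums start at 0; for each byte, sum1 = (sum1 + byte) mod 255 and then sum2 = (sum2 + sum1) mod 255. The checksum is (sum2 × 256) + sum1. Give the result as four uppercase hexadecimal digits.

A0D9

Running sums (mod 255):
  after byte 0 (19): sum1=19, sum2=19
  after byte 1 (97): sum1=116, sum2=135
  after byte 2 (49): sum1=165, sum2=45
  after byte 3 (243): sum1=153, sum2=198
  after byte 4 (64): sum1=217, sum2=160
Checksum = sum2·256 + sum1 = 160·256 + 217 = 41177 = 0xA0D9.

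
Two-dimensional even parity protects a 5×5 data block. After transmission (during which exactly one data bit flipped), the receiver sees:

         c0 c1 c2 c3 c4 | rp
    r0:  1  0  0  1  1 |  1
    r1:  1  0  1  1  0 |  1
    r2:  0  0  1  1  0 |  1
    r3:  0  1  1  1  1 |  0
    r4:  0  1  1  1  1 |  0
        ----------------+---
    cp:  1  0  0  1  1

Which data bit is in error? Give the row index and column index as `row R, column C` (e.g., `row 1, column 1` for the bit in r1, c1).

row 2, column 0

Recompute each row's even parity and compare to rp:
  r0: data parity 1, sent rp 1 → ok
  r1: data parity 1, sent rp 1 → ok
  r2: data parity 0, sent rp 1 → mismatch
  r3: data parity 0, sent rp 0 → ok
  r4: data parity 0, sent rp 0 → ok
Recompute each column's even parity and compare to cp:
  c0: data parity 0, sent cp 1 → mismatch
  c1: data parity 0, sent cp 0 → ok
  c2: data parity 0, sent cp 0 → ok
  c3: data parity 1, sent cp 1 → ok
  c4: data parity 1, sent cp 1 → ok
Exactly one row (r2) and one column (c0) fail → the flipped bit is at their intersection.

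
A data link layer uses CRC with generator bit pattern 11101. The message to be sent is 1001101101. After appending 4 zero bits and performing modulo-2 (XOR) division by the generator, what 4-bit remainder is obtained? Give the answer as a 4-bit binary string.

Append 4 zeros: 10011011010000. Divide by 11101 (XOR where the leading bit is 1):
  pos 0: 10011 XOR 11101 = 01110
  pos 1: 11100 XOR 11101 = 00001
  pos 5: 11101 XOR 11101 = 00000
Remainder (last 4 bits) = 0000. This is the CRC / FCS.

0000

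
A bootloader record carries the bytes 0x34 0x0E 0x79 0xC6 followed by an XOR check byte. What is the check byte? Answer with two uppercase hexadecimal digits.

85

XOR the bytes together:
  start with 0x34
  0x34 ⊕ 0x0E = 0x3A
  0x3A ⊕ 0x79 = 0x43
  0x43 ⊕ 0xC6 = 0x85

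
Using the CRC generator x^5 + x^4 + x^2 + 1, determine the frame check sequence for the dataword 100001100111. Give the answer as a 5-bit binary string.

Append 5 zeros: 10000110011100000. Divide by 110101 (XOR where the leading bit is 1):
  pos 0: 100001 XOR 110101 = 010100
  pos 1: 101001 XOR 110101 = 011100
  pos 2: 111000 XOR 110101 = 001101
  pos 4: 110101 XOR 110101 = 000000
  pos 10: 110000 XOR 110101 = 000101
Remainder (last 5 bits) = 01010. This is the CRC / FCS.

01010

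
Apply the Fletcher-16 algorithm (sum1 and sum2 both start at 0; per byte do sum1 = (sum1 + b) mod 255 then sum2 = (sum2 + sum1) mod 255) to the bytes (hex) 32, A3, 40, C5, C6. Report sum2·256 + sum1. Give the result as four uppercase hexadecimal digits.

Running sums (mod 255):
  after byte 0 (32): sum1=50, sum2=50
  after byte 1 (A3): sum1=213, sum2=8
  after byte 2 (40): sum1=22, sum2=30
  after byte 3 (C5): sum1=219, sum2=249
  after byte 4 (C6): sum1=162, sum2=156
Checksum = sum2·256 + sum1 = 156·256 + 162 = 40098 = 0x9CA2.

9CA2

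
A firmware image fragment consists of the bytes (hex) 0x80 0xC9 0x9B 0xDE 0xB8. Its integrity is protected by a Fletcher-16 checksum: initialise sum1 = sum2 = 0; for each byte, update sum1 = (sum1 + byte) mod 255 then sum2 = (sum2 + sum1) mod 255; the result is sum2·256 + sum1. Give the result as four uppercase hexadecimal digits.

F27D

Running sums (mod 255):
  after byte 0 (0x80): sum1=128, sum2=128
  after byte 1 (0xC9): sum1=74, sum2=202
  after byte 2 (0x9B): sum1=229, sum2=176
  after byte 3 (0xDE): sum1=196, sum2=117
  after byte 4 (0xB8): sum1=125, sum2=242
Checksum = sum2·256 + sum1 = 242·256 + 125 = 62077 = 0xF27D.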